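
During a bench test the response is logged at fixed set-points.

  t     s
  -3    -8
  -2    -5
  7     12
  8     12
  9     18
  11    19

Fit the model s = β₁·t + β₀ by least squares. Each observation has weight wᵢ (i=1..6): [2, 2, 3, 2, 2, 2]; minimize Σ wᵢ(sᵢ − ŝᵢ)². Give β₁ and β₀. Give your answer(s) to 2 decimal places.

Entries of AᵀWA: Σwᵢ·t·t = 705, Σwᵢ·t = 67, Σwᵢ·1 = 13.
For AᵀWs: Σwᵢ·t·s = 1254, Σwᵢ·s = 108.
det = 705·13 − 67² = 4676.
β₁ = (1254·13 − 67·108)/4676 = 4533/2338; β₀ = (705·108 − 67·1254)/4676 = -3939/2338.

β₁ = 1.94, β₀ = -1.68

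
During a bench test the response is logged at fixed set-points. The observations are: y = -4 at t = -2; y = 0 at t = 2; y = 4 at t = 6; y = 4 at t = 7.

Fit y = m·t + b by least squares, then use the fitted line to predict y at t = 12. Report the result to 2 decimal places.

Forming MᵀM = [[93, 13]; [13, 4]] and Mᵀy = [60, 4]ᵀ gives MᵀM·[m, b]ᵀ = Mᵀy.
det = 93·4 − 13² = 203.
m = (60·4 − 13·4)/203 = 188/203; b = (93·4 − 13·60)/203 = -408/203.
At t = 12: ŷ = (188/203)·(12) + (-408/203)·(1) = 264/29.

ŷ = 9.10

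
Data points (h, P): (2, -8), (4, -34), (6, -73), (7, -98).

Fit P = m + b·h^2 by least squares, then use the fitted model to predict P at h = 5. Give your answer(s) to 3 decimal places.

P̂ = -50.761

Compute the Gram sums: Σ1 = 4, Σh^2 = 105, Σh^2·h^2 = 3969.
For AᵀP: ΣP = -213, Σh^2·P = -8006.
Normal equations: [[4, 105]; [105, 3969]]·[m, b]ᵀ = [-213, -8006]ᵀ.
Δ = 4·3969 − 105² = 4851.
m = ((-213)·3969 − 105·(-8006))/4851 = -227/231; b = (4·(-8006) − 105·(-213))/4851 = -9659/4851.
At h = 5: P̂ = (-227/231)·(1) + (-9659/4851)·(25) = -246242/4851.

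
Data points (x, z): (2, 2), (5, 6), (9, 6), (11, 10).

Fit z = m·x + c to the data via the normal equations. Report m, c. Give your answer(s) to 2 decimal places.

The normal equations are: 231·m + 27·c = 198;  27·m + 4·c = 24.
det = 231·4 − 27² = 195.
m = (198·4 − 27·24)/195 = 48/65; c = (231·24 − 27·198)/195 = 66/65.

m = 0.74, c = 1.02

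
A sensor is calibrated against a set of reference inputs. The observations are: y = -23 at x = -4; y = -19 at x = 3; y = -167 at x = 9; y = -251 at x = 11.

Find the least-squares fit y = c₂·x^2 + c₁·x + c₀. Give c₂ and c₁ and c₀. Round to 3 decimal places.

c₂ = -1.977, c₁ = -1.288, c₀ = 3.317

With design matrix M, MᵀM = [[21539, 2023, 227]; [2023, 227, 19]; [227, 19, 4]] and Mᵀy = [-44437, -4229, -460]ᵀ.
Inverting the 3×3 Gram matrix, [c₂, c₁, c₀]ᵀ = [-95972/48543, -62540/48543, 53677/16181]ᵀ.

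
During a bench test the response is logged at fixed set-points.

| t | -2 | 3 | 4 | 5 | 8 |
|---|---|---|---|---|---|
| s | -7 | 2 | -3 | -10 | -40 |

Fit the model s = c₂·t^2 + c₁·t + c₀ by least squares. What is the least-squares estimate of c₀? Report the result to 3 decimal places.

From the data, Σt^2·t^2 = 5074, Σt^2·t = 720, Σt^2 = 118, Σt·t = 118, Σt = 18, Σ1 = 5.
And Σt^2·s = -2868, Σt·s = -362, Σs = -58.
Solving the 3×3 system (Gaussian elimination) gives c₂ = -43166/43303, c₁ = 114823/43303, c₀ = 103040/43303.

c₀ = 2.380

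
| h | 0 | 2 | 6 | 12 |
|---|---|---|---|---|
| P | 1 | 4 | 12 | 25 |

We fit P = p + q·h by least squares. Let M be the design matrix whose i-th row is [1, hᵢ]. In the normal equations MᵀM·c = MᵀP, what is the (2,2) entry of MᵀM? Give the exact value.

184

Row 2 ↔ basis h, column 2 ↔ basis h, so (MᵀM)_{2,2} = Σᵢ (h)·(h) = (0)·(0) + (2)·(2) + (6)·(6) + (12)·(12) = 184.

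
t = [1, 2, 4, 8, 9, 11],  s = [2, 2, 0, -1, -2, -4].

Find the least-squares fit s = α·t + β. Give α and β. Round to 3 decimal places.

The normal equations are: 287·α + 35·β = -64;  35·α + 6·β = -3.
det = 287·6 − 35² = 497.
α = ((-64)·6 − 35·(-3))/497 = -279/497; β = (287·(-3) − 35·(-64))/497 = 197/71.

α = -0.561, β = 2.775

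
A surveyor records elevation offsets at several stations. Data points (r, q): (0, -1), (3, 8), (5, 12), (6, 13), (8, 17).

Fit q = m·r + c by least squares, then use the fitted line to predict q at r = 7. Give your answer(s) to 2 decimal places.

q̂ = 15.56

XᵀX·[m, c]ᵀ = Xᵀq reads: 134·m + 22·c = 298;  22·m + 5·c = 49.
(Σr·r = 134, Σr = 22, Σ1 = 5, Σr·q = 298, Σq = 49.)
Δ = 134·5 − 22² = 186.
m = (298·5 − 22·49)/186 = 206/93; c = (134·49 − 22·298)/186 = 5/93.
At r = 7: q̂ = (206/93)·(7) + (5/93)·(1) = 1447/93.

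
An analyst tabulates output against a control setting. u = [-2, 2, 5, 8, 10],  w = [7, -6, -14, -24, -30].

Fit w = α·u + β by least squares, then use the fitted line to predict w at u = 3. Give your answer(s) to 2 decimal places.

From the data, Σu·u = 197, Σu = 23, Σ1 = 5.
Moment sums: Σu·w = -588, Σw = -67.
MᵀM·[α, β]ᵀ = Mᵀw becomes [[197, 23]; [23, 5]]·[α, β]ᵀ = [-588, -67]ᵀ.
Determinant 197·5 − 23² = 456.
α = ((-588)·5 − 23·(-67))/456 = -1399/456; β = (197·(-67) − 23·(-588))/456 = 325/456.
At u = 3: ŵ = (-1399/456)·(3) + (325/456)·(1) = -484/57.

ŵ = -8.49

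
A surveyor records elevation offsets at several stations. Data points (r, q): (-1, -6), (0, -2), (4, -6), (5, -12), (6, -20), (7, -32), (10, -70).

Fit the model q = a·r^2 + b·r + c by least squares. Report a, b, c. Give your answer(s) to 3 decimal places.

Sums needed: Σr^2·r^2 = 14579, Σr^2·r = 1747, Σr^2 = 227, Σr·r = 227, Σr = 31, Σ1 = 7.
Right-hand side: Σr^2·q = -9690, Σr·q = -1122, Σq = -148.
Normal equations: [[14579, 1747, 227]; [1747, 227, 31]; [227, 31, 7]]·[a, b, c]ᵀ = [-9690, -1122, -148]ᵀ.
Solving the 3×3 system (Gaussian elimination) gives a = -27035/28406, b = 75783/28406, c = -29744/14203.

a = -0.952, b = 2.668, c = -2.094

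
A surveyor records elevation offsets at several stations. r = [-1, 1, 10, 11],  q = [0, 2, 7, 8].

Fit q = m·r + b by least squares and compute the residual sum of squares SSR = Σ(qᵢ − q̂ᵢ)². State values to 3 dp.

SSR = 0.355

The normal equations are: 223·m + 21·b = 160;  21·m + 4·b = 17.
det = 223·4 − 21² = 451.
m = (160·4 − 21·17)/451 = 283/451; b = (223·17 − 21·160)/451 = 431/451.
Residuals: -148/451, 188/451, -104/451, 64/451; SSR = 160/451.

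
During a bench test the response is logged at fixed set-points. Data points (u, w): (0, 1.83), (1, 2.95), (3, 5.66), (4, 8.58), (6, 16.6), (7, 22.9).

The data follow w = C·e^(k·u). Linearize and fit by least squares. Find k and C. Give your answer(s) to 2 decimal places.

k = 0.36, C = 1.95

Linearized form: ln w = k·u + ln C. From the 6 transformed points,
Σu = 21.0000, Σ(u)² = 111.0000, Σln w = 11.5095, Σu·ln w = 53.6542.
Equations: 111.0000·k + 21.0000·ln C = 53.6542;  21.0000·k + 6·ln C = 11.5095.
Δ = 111.0000·6 − (21.0000)² = 225.0000; k = (53.6542·6 − 21.0000·11.5095)/225.0000 = 0.35656, ln C = (111.0000·11.5095 − 21.0000·53.6542)/225.0000 = 0.67031, so C = exp(0.67031) = 1.95483.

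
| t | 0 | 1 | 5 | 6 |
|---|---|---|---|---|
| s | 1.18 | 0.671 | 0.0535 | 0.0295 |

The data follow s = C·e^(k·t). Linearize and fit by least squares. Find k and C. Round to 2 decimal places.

k = -0.62, C = 1.21

Linearized form: ln s = k·t + ln C. From the 4 transformed points,
Σt = 12.0000, Σ(t)² = 62.0000, Σln s = -6.6849, Σt·ln s = -36.1795.
Equations: 62.0000·k + 12.0000·ln C = -36.1795;  12.0000·k + 4·ln C = -6.6849.
Slope k = (n·Σt·ln s − Σt·Σln s)/(n·Σ(t)² − (Σt)²) = (4·-36.1795 − 12.0000·-6.6849)/104.0000 = -0.62019; ln C = (Σln s − k·Σt)/n = 0.18933, so C = exp(0.18933) = 1.20844.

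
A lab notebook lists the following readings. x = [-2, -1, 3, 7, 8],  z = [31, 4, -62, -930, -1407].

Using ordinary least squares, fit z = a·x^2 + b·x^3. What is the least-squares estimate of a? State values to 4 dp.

a = 2.0054

Setting ∂/∂a … = 0 gives: 6595·a + 49785·b = -136048;  49785·a + 380587·b = -1041300.
Δ = 6595·380587 − 49785² = 31425040.
a = ((-136048)·380587 − 49785·(-1041300))/31425040 = 15755081/7856260; b = (6595·(-1041300) − 49785·(-136048))/31425040 = -4711191/1571252.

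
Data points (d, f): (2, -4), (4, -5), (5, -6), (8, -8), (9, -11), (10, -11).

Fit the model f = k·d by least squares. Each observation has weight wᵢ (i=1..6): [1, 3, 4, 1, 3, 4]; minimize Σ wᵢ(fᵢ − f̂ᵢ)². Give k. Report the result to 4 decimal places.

Sums needed: Σwᵢ·d·d = 859.
Right-hand side: Σwᵢ·d·f = -989.
k = (-989)/859 = -1.15134.

k = -1.1513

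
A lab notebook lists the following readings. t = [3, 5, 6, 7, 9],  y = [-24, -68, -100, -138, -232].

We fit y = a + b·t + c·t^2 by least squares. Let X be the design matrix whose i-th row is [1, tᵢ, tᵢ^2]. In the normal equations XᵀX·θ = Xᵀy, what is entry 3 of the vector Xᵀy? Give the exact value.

Entry 3 ↔ basis t^2, so (Xᵀy)_{3} = Σᵢ (t^2)·yᵢ = (9)·(-24) + (25)·(-68) + (36)·(-100) + (49)·(-138) + (81)·(-232) = -31070.

-31070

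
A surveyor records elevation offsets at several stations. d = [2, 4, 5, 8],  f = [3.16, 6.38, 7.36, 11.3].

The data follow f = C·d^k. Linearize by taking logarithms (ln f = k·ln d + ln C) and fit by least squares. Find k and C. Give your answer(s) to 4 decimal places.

Let Y = ln f. Fitting Y = k·ln d + ln C by least squares:
Sums: Σln d = 5.7683, Σ(ln d)² = 9.3166, Σln f = 7.4246, Σln d·ln f = 11.6213.
Normal system: [[9.3166, 5.7683]; [5.7683, 4]]·[k, ln C]ᵀ = [11.6213, 7.4246]ᵀ.
Slope k = (n·Σln d·ln f − Σln d·Σln f)/(n·Σ(ln d)² − (Σln d)²) = (4·11.6213 − 5.7683·7.4246)/3.9930 = 0.91605; ln C = (Σln f − k·Σln d)/n = 0.53513, so C = exp(0.53513) = 1.70767.

k = 0.9161, C = 1.7077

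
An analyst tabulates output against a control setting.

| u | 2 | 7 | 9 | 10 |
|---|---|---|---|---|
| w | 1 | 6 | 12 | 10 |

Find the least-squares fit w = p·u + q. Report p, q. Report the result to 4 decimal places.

AᵀA·[p, q]ᵀ = Aᵀw reads: 234·p + 28·q = 252;  28·p + 4·q = 29.
Eliminating q: 4·(row 1) − 28·(row 2) gives 152·p = 4·252 − 28·29 = 196, so p = 49/38.
Then q = (29 − 28·(49/38))/4 = -135/76.

p = 1.2895, q = -1.7763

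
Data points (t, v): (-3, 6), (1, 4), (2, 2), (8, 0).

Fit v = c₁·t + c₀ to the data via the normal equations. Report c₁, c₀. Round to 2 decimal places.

c₁ = -0.55, c₀ = 4.10

XᵀX·[c₁, c₀]ᵀ = Xᵀv reads: 78·c₁ + 8·c₀ = -10;  8·c₁ + 4·c₀ = 12.
det = 78·4 − 8² = 248.
c₁ = ((-10)·4 − 8·12)/248 = -17/31; c₀ = (78·12 − 8·(-10))/248 = 127/31.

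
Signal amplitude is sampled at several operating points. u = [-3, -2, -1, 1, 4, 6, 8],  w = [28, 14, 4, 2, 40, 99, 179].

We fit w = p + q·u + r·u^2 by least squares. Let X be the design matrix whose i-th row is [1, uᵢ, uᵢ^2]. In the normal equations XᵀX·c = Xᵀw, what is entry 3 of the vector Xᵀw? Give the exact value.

Entry 3 ↔ basis u^2, so (Xᵀw)_{3} = Σᵢ (u^2)·wᵢ = (9)·(28) + (4)·(14) + (1)·(4) + (1)·(2) + (16)·(40) + (36)·(99) + (64)·(179) = 15974.

15974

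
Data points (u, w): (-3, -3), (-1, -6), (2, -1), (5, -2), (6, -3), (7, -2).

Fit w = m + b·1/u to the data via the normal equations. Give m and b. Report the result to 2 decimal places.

m = -2.67, b = 3.07

Forming XᵀX = [[6, -34/105]; [-34/105, 31957/22050]] and Xᵀw = [-17, 186/35]ᵀ gives XᵀX·[m, b]ᵀ = Xᵀw.
Eliminating b: (31957/22050)·(row 1) − (-34/105)·(row 2) gives (18943/2205)·m = (31957/22050)·(-17) − (-34/105)·(186/35) = -20213/882, so m = -101065/37886.
Then b = ((186/35) − (-34/105)·(-101065/37886))/(31957/22050) = 58170/18943.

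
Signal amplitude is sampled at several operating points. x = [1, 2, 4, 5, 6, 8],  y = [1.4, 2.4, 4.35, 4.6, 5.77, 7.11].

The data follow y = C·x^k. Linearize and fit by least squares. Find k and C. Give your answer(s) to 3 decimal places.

With ln yᵢ as the transformed response and ln xᵢ as the regressor:
Σln x = 7.5601, Σ(ln x)² = 12.5270, Σln y = 7.9223, Σln x·ln y = 12.3202.
Equations: 12.5270·k + 7.5601·ln C = 12.3202;  7.5601·k + 6·ln C = 7.9223.
Δ = 12.5270·6 − (7.5601)² = 18.0074; k = (12.3202·6 − 7.5601·7.9223)/18.0074 = 0.77900, ln C = (12.5270·7.9223 − 7.5601·12.3202)/18.0074 = 0.33884, so C = exp(0.33884) = 1.40333.

k = 0.779, C = 1.403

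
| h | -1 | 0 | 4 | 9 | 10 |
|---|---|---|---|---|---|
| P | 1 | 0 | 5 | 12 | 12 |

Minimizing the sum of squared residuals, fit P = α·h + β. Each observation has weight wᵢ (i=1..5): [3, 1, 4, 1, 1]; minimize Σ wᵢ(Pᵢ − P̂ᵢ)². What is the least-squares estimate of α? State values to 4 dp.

Compute the Gram sums: Σwᵢ·h·h = 248, Σwᵢ·h = 32, Σwᵢ·1 = 10.
Moment sums: Σwᵢ·h·P = 305, Σwᵢ·P = 47.
Normal equations: [[248, 32]; [32, 10]]·[α, β]ᵀ = [305, 47]ᵀ.
Determinant 248·10 − 32² = 1456.
α = (305·10 − 32·47)/1456 = 773/728; β = (248·47 − 32·305)/1456 = 237/182.

α = 1.0618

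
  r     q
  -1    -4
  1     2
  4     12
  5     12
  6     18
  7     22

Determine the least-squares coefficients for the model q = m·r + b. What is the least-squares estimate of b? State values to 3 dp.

b = -1.183

From the data, Σr·r = 128, Σr = 22, Σ1 = 6.
For Mᵀq: Σr·q = 376, Σq = 62.
MᵀM·[m, b]ᵀ = Mᵀq becomes [[128, 22]; [22, 6]]·[m, b]ᵀ = [376, 62]ᵀ.
det = 128·6 − 22² = 284.
m = (376·6 − 22·62)/284 = 223/71; b = (128·62 − 22·376)/284 = -84/71.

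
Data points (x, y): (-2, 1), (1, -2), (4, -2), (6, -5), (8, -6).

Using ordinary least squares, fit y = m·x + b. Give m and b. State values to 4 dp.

AᵀA·[m, b]ᵀ = Aᵀy reads: 121·m + 17·b = -90;  17·m + 5·b = -14.
Δ = 121·5 − 17² = 316.
m = ((-90)·5 − 17·(-14))/316 = -53/79; b = (121·(-14) − 17·(-90))/316 = -41/79.

m = -0.6709, b = -0.5190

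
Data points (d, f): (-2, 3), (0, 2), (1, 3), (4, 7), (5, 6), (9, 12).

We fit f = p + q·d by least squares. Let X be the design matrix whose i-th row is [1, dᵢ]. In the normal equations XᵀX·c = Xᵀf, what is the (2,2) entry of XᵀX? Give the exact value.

Row 2 ↔ basis d, column 2 ↔ basis d, so (XᵀX)_{2,2} = Σᵢ (d)·(d) = (-2)·(-2) + (0)·(0) + (1)·(1) + (4)·(4) + (5)·(5) + (9)·(9) = 127.

127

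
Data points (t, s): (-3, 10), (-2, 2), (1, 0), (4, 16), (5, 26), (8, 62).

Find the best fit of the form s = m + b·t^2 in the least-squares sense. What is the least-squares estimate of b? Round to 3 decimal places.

b = 0.984

With design matrix X, XᵀX = [[6, 119]; [119, 5075]] and Xᵀs = [116, 4972]ᵀ.
Eliminating b: 5075·(row 1) − 119·(row 2) gives 16289·m = 5075·116 − 119·4972 = -2968, so m = -424/2327.
Then b = (4972 − 119·(-424/2327))/5075 = 16028/16289.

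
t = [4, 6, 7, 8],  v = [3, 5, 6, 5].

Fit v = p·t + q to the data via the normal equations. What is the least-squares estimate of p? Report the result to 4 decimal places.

Setting ∂/∂p … = 0 gives: 165·p + 25·q = 124;  25·p + 4·q = 19.
Δ = 165·4 − 25² = 35.
p = (124·4 − 25·19)/35 = 3/5; q = (165·19 − 25·124)/35 = 1.

p = 0.6000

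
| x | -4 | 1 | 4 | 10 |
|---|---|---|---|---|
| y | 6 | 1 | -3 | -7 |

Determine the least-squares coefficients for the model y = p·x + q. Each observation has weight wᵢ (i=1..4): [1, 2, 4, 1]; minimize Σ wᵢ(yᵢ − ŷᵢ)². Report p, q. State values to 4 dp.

p = -0.9727, q = 1.5432

Entries of AᵀWA: Σwᵢ·x·x = 182, Σwᵢ·x = 24, Σwᵢ·1 = 8.
Right-hand side: Σwᵢ·x·y = -140, Σwᵢ·y = -11.
Eliminating q: 8·(row 1) − 24·(row 2) gives 880·p = 8·(-140) − 24·(-11) = -856, so p = -107/110.
Then q = ((-11) − 24·(-107/110))/8 = 679/440.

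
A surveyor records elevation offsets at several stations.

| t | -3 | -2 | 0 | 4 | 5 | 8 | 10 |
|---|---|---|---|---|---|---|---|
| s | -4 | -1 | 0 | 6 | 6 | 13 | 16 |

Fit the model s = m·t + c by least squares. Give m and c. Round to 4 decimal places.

Entries of MᵀM: Σt·t = 218, Σt = 22, Σ1 = 7.
Moment sums: Σt·s = 332, Σs = 36.
So MᵀM·[m, c]ᵀ = Mᵀs: [[218, 22]; [22, 7]]·[m, c]ᵀ = [332, 36]ᵀ.
Determinant 218·7 − 22² = 1042.
m = (332·7 − 22·36)/1042 = 766/521; c = (218·36 − 22·332)/1042 = 272/521.

m = 1.4702, c = 0.5221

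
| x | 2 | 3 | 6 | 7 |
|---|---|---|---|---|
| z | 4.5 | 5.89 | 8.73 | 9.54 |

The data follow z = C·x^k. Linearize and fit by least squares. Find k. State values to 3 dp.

k = 0.594

Taking logs, ln z = k·ln x + ln C, so regress ln z on ln x.
AᵀA = [[8.6844, 5.5294]; [5.5294, 4]], rhs = [11.2620, 7.6996]ᵀ  (here Σln x = 5.5294, Σ(ln x)² = 8.6844, Σln z = 7.6996, Σln x·ln z = 11.2620).
Slope k = (n·Σln x·ln z − Σln x·Σln z)/(n·Σ(ln x)² − (Σln x)²) = (4·11.2620 − 5.5294·7.6996)/4.1629 = 0.59419; ln C = (Σln z − k·Σln x)/n = 1.10351.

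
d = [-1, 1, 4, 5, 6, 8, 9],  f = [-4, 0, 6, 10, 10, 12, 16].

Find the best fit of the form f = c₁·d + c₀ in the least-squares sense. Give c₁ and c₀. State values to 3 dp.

c₁ = 1.923, c₀ = -1.647

The normal equations are: 224·c₁ + 32·c₀ = 378;  32·c₁ + 7·c₀ = 50.
(Σd·d = 224, Σd = 32, Σ1 = 7, Σd·f = 378, Σf = 50.)
Δ = 224·7 − 32² = 544.
c₁ = (378·7 − 32·50)/544 = 523/272; c₀ = (224·50 − 32·378)/544 = -28/17.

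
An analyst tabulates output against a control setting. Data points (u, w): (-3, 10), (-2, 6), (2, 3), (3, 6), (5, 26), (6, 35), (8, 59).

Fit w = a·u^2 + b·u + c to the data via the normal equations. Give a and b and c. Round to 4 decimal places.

a = 0.9743, b = -0.3148, c = 0.5528

With design matrix M, MᵀM = [[6211, 853, 151]; [853, 151, 19]; [151, 19, 7]] and Mᵀw = [5866, 794, 145]ᵀ.
Row-reducing yields a = 110603/113526, b = -35743/113526, c = 4483/8109.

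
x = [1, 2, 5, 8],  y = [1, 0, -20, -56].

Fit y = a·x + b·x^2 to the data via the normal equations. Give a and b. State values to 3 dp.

With design matrix M, MᵀM = [[94, 646]; [646, 4738]] and Mᵀy = [-547, -4083]ᵀ.
Determinant 94·4738 − 646² = 28056.
a = ((-547)·4738 − 646·(-4083))/28056 = 11483/7014; b = (94·(-4083) − 646·(-547))/28056 = -3805/3507.

a = 1.637, b = -1.085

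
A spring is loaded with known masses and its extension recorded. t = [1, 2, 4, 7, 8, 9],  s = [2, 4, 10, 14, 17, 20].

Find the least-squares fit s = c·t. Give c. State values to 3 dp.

From the data, Σt·t = 215.
Right-hand side: Σt·s = 464.
So AᵀA·[c]ᵀ = Aᵀs: [[215]]·[c]ᵀ = [464]ᵀ.
c = 464/215 = 2.15814.

c = 2.158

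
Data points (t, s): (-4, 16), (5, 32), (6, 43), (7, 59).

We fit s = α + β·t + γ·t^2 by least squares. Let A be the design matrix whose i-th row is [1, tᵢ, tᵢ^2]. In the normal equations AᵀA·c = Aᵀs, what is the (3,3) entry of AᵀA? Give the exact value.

Row 3 ↔ basis t^2, column 3 ↔ basis t^2, so (AᵀA)_{3,3} = Σᵢ (t^2)·(t^2) = (16)·(16) + (25)·(25) + (36)·(36) + (49)·(49) = 4578.

4578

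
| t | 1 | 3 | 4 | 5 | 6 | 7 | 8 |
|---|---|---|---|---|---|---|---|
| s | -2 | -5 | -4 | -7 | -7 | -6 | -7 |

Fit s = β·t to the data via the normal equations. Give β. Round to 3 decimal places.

β = -1.040

From the data, Σt·t = 200.
Moment sums: Σt·s = -208.
β = (-208)/200 = -1.04.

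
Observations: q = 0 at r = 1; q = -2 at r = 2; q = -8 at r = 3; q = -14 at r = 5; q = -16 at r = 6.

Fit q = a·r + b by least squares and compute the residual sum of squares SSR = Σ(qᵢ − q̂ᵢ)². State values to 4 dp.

Normal-equation sums: Σr·r = 75, Σr = 17, Σ1 = 5.
Moment sums: Σr·q = -194, Σq = -40.
Normal equations: [[75, 17]; [17, 5]]·[a, b]ᵀ = [-194, -40]ᵀ.
det = 75·5 − 17² = 86.
a = ((-194)·5 − 17·(-40))/86 = -145/43; b = (75·(-40) − 17·(-194))/86 = 149/43.
Residuals: -4/43, 55/43, -58/43, -26/43, 33/43; SSR = 190/43.

SSR = 4.4186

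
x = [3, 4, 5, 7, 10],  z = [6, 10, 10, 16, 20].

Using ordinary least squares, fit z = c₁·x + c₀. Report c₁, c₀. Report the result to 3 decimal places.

Compute the Gram sums: Σx·x = 199, Σx = 29, Σ1 = 5.
For Aᵀz: Σx·z = 420, Σz = 62.
AᵀA·[c₁, c₀]ᵀ = Aᵀz becomes [[199, 29]; [29, 5]]·[c₁, c₀]ᵀ = [420, 62]ᵀ.
Eliminating c₀: 5·(row 1) − 29·(row 2) gives 154·c₁ = 5·420 − 29·62 = 302, so c₁ = 151/77.
Then c₀ = (62 − 29·(151/77))/5 = 79/77.

c₁ = 1.961, c₀ = 1.026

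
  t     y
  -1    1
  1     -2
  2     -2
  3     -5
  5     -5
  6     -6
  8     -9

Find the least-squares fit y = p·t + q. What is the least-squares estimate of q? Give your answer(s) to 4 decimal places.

q = -0.4950

Forming MᵀM = [[140, 24]; [24, 7]] and Mᵀy = [-155, -28]ᵀ gives MᵀM·[p, q]ᵀ = Mᵀy.
Determinant 140·7 − 24² = 404.
p = ((-155)·7 − 24·(-28))/404 = -413/404; q = (140·(-28) − 24·(-155))/404 = -50/101.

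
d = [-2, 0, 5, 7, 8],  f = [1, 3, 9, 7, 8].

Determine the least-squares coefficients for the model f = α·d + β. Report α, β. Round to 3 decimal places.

From the data, Σd·d = 142, Σd = 18, Σ1 = 5.
Right-hand side: Σd·f = 156, Σf = 28.
So AᵀA·[α, β]ᵀ = Aᵀf: [[142, 18]; [18, 5]]·[α, β]ᵀ = [156, 28]ᵀ.
Eliminating β: 5·(row 1) − 18·(row 2) gives 386·α = 5·156 − 18·28 = 276, so α = 138/193.
Then β = (28 − 18·(138/193))/5 = 584/193.

α = 0.715, β = 3.026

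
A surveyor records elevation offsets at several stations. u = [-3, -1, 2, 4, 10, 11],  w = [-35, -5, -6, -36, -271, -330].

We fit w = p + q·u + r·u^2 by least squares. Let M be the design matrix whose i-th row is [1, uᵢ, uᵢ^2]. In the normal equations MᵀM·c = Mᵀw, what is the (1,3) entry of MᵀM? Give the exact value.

251

Row 1 ↔ basis 1, column 3 ↔ basis u^2, so (MᵀM)_{1,3} = Σᵢ u^2 = (1)·(9) + (1)·(1) + (1)·(4) + (1)·(16) + (1)·(100) + (1)·(121) = 251.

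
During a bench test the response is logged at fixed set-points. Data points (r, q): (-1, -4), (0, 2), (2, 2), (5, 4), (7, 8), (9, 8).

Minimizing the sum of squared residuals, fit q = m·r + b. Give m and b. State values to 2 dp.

Setting ∂/∂m … = 0 gives: 160·m + 22·b = 156;  22·m + 6·b = 20.
Eliminating b: 6·(row 1) − 22·(row 2) gives 476·m = 6·156 − 22·20 = 496, so m = 124/119.
Then b = (20 − 22·(124/119))/6 = -58/119.

m = 1.04, b = -0.49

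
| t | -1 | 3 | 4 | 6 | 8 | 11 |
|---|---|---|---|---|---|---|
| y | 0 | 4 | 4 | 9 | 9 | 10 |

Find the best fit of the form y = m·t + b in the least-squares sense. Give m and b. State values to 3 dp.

m = 0.898, b = 1.359

The normal system XᵀX·[m, b]ᵀ = Xᵀy is [[247, 31]; [31, 6]]·[m, b]ᵀ = [264, 36]ᵀ.
Eliminating b: 6·(row 1) − 31·(row 2) gives 521·m = 6·264 − 31·36 = 468, so m = 468/521.
Then b = (36 − 31·(468/521))/6 = 708/521.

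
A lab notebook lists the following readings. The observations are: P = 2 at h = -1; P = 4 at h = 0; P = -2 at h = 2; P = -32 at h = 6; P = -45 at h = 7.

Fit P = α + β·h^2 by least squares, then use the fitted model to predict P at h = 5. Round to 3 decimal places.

P̂ = -21.450

Forming XᵀX = [[5, 90]; [90, 3714]] and XᵀP = [-73, -3363]ᵀ gives XᵀX·[α, β]ᵀ = XᵀP.
Eliminating β: 3714·(row 1) − 90·(row 2) gives 10470·α = 3714·(-73) − 90·(-3363) = 31548, so α = 5258/1745.
Then β = ((-3363) − 90·(5258/1745))/3714 = -683/698.
At h = 5: P̂ = (5258/1745)·(1) + (-683/698)·(25) = -74859/3490.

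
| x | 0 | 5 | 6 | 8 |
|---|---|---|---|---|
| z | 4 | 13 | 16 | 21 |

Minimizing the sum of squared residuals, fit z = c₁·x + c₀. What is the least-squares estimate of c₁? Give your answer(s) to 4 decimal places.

c₁ = 2.0863

MᵀM·[c₁, c₀]ᵀ = Mᵀz reads: 125·c₁ + 19·c₀ = 329;  19·c₁ + 4·c₀ = 54.
(Σx·x = 125, Σx = 19, Σ1 = 4, Σx·z = 329, Σz = 54.)
Eliminating c₀: 4·(row 1) − 19·(row 2) gives 139·c₁ = 4·329 − 19·54 = 290, so c₁ = 290/139.
Then c₀ = (54 − 19·(290/139))/4 = 499/139.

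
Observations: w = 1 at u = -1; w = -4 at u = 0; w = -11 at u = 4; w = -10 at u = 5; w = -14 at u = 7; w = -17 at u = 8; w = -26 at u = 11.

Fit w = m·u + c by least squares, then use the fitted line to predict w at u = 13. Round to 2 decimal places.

The normal equations are: 276·m + 34·c = -615;  34·m + 7·c = -81.
Δ = 276·7 − 34² = 776.
m = ((-615)·7 − 34·(-81))/776 = -1551/776; c = (276·(-81) − 34·(-615))/776 = -723/388.
At u = 13: ŵ = (-1551/776)·(13) + (-723/388)·(1) = -21609/776.

ŵ = -27.85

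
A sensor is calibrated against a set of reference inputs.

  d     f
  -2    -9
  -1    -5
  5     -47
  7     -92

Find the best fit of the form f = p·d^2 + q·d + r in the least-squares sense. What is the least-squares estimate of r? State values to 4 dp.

r = -2.0303

From the data, Σd^2·d^2 = 3043, Σd^2·d = 459, Σd^2 = 79, Σd·d = 79, Σd = 9, Σ1 = 4.
For Xᵀf: Σd^2·f = -5724, Σd·f = -856, Σf = -153.
Normal equations: [[3043, 459, 79]; [459, 79, 9]; [79, 9, 4]]·[p, q, r]ᵀ = [-5724, -856, -153]ᵀ.
Inverting the 3×3 Gram matrix, [p, q, r]ᵀ = [-659/356, 269/1780, -1807/890]ᵀ.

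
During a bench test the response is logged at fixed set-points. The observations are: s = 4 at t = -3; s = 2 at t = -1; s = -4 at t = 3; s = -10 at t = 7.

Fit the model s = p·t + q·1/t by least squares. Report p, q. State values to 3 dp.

p = -1.386, q = -0.445

From the data, Σt·t = 68, Σt·1/t = 4, Σ1/t·1/t = 548/441.
Moment sums: Σt·s = -96, Σ1/t·s = -128/21.
Normal equations: [[68, 4]; [4, 548/441]]·[p, q]ᵀ = [-96, -128/21]ᵀ.
Eliminating q: (548/441)·(row 1) − 4·(row 2) gives (30208/441)·p = (548/441)·(-96) − 4·(-128/21) = -13952/147, so p = -327/236.
Then q = ((-128/21) − 4·(-327/236))/(548/441) = -105/236.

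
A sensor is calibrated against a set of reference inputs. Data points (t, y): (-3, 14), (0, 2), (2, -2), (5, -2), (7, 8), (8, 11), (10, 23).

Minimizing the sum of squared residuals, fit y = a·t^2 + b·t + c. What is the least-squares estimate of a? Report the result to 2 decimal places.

From the data, Σt^2·t^2 = 17219, Σt^2·t = 1961, Σt^2 = 251, Σt·t = 251, Σt = 29, Σ1 = 7.
Moment sums: Σt^2·y = 3464, Σt·y = 318, Σy = 54.
Inverting the 3×3 Gram matrix, [a, b, c]ᵀ = [98929/198618, -276641/99309, 13193/9458]ᵀ.

a = 0.50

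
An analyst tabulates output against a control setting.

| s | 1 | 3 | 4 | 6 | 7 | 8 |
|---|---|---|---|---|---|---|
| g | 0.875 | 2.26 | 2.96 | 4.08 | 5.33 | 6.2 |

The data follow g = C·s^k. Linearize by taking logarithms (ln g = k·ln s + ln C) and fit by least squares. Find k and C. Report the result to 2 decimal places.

With ln gᵢ as the transformed response and ln sᵢ as the regressor:
AᵀA = [[14.4498, 8.3020]; [8.3020, 6]], rhs = [11.9698, 6.6710]ᵀ  (here Σln s = 8.3020, Σ(ln s)² = 14.4498, Σln g = 6.6710, Σln s·ln g = 11.9698).
Slope k = (n·Σln s·ln g − Σln s·Σln g)/(n·Σ(ln s)² − (Σln s)²) = (6·11.9698 − 8.3020·6.6710)/17.7753 = 0.92464; ln C = (Σln g − k·Σln s)/n = -0.16756, so C = exp(-0.16756) = 0.84573.

k = 0.92, C = 0.85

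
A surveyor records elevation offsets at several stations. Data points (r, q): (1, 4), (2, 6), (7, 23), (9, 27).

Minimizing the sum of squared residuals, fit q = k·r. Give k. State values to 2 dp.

The normal system AᵀA·[k]ᵀ = Aᵀq is [[135]]·[k]ᵀ = [420]ᵀ.
Hence k = 420 / 135 ≈ 3.11111.

k = 3.11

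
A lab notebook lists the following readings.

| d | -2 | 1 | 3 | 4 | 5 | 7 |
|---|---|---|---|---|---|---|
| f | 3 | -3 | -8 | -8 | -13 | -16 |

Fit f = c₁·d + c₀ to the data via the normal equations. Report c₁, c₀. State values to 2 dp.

c₁ = -2.14, c₀ = -1.08

The normal equations are: 104·c₁ + 18·c₀ = -242;  18·c₁ + 6·c₀ = -45.
Eliminating c₀: 6·(row 1) − 18·(row 2) gives 300·c₁ = 6·(-242) − 18·(-45) = -642, so c₁ = -107/50.
Then c₀ = ((-45) − 18·(-107/50))/6 = -27/25.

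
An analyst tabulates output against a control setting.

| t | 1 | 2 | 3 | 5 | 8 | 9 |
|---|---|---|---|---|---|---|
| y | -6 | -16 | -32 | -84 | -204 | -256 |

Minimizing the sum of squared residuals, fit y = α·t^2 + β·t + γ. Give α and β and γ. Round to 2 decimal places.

α = -2.97, β = -1.65, γ = -1.02

With design matrix A, AᵀA = [[11380, 1402, 184]; [1402, 184, 28]; [184, 28, 6]] and Aᵀy = [-36250, -4490, -598]ᵀ.
Row-reducing yields α = -685/231, β = -1909/1155, γ = -391/385.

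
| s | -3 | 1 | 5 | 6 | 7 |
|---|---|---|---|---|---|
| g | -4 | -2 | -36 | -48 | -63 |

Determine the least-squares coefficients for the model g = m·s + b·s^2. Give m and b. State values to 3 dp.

m = -1.819, b = -1.035

Normal-equation sums: Σs·s = 120, Σs·s^2 = 658, Σs^2·s^2 = 4404.
And Σs·g = -899, Σs^2·g = -5753.
So AᵀA·[m, b]ᵀ = Aᵀg: [[120, 658]; [658, 4404]]·[m, b]ᵀ = [-899, -5753]ᵀ.
Δ = 120·4404 − 658² = 95516.
m = ((-899)·4404 − 658·(-5753))/95516 = -86861/47758; b = (120·(-5753) − 658·(-899))/95516 = -49409/47758.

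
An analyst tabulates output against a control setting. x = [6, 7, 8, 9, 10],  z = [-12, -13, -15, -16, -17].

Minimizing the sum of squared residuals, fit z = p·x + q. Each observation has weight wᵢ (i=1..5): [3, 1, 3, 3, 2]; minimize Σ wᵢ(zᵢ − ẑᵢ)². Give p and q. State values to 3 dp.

p = -1.292, q = -4.333

The normal system AᵀWA·[p, q]ᵀ = AᵀWz is [[792, 96]; [96, 12]]·[p, q]ᵀ = [-1439, -176]ᵀ.
Eliminating q: 12·(row 1) − 96·(row 2) gives 288·p = 12·(-1439) − 96·(-176) = -372, so p = -31/24.
Then q = ((-176) − 96·(-31/24))/12 = -13/3.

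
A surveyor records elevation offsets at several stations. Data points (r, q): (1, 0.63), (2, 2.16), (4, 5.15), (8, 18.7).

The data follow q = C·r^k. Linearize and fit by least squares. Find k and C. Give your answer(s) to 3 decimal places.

k = 1.593, C = 0.646

With ln qᵢ as the transformed response and ln rᵢ as the regressor:
AᵀA = [[6.7263, 4.1589]; [4.1589, 4]], rhs = [8.8956, 4.8756]ᵀ  (here Σln r = 4.1589, Σ(ln r)² = 6.7263, Σln q = 4.8756, Σln r·ln q = 8.8956).
Solving (det = 9.6091): k = 1.59282, ln C = -0.43719, so C = exp(-0.43719) = 0.64585.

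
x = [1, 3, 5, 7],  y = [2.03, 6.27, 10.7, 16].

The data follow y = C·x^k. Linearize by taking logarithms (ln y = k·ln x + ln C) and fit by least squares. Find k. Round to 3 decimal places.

With ln yᵢ as the transformed response and ln xᵢ as the regressor:
Over the data: Σln x = 4.6540, Σ(ln x)² = 7.5838, Σln y = 7.6866, Σln x·ln y = 11.2268.
Normal system: [[7.5838, 4.6540]; [4.6540, 4]]·[k, ln C]ᵀ = [11.2268, 7.6866]ᵀ.
Solving (det = 8.6759): k = 1.05278, ln C = 0.69677.

k = 1.053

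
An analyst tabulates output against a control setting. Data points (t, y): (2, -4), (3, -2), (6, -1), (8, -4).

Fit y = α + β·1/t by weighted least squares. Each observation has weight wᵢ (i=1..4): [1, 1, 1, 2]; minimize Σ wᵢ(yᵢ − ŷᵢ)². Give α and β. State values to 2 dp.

From the data, Σwᵢ·1 = 5, Σwᵢ·1/t = 5/4, Σwᵢ·1/t·1/t = 121/288.
And Σwᵢ·y = -15, Σwᵢ·1/t·y = -23/6.
det = 5·(121/288) − (5/4)² = 155/288.
α = ((-15)·(121/288) − (5/4)·(-23/6))/(155/288) = -87/31; β = (5·(-23/6) − (5/4)·(-15))/(155/288) = -24/31.

α = -2.81, β = -0.77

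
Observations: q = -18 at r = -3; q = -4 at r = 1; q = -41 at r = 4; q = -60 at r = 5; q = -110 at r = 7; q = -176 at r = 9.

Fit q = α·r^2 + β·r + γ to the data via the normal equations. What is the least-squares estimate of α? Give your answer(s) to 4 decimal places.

The normal system AᵀA·[α, β, γ]ᵀ = Aᵀq is [[9925, 1235, 181]; [1235, 181, 23]; [181, 23, 6]]·[α, β, γ]ᵀ = [-21968, -2768, -409]ᵀ.
Inverting the 3×3 Gram matrix, [α, β, γ]ᵀ = [-366719/182436, -220799/182436, -43914/15203]ᵀ.

α = -2.0101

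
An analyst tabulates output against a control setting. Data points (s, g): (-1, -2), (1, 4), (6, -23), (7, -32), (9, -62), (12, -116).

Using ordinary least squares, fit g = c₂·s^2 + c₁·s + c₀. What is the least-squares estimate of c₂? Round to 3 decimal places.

Normal-equation sums: Σs^2·s^2 = 30996, Σs^2·s = 3016, Σs^2 = 312, Σs·s = 312, Σs = 34, Σ1 = 6.
For Xᵀg: Σs^2·g = -24120, Σs·g = -2306, Σg = -231.
XᵀX·[c₂, c₁, c₀]ᵀ = Xᵀg becomes [[30996, 3016, 312]; [3016, 312, 34]; [312, 34, 6]]·[c₂, c₁, c₀]ᵀ = [-24120, -2306, -231]ᵀ.
Solving the 3×3 system (Gaussian elimination) gives c₂ = -25079/25661, c₁ = 95775/51322, c₀ = 44797/25661.

c₂ = -0.977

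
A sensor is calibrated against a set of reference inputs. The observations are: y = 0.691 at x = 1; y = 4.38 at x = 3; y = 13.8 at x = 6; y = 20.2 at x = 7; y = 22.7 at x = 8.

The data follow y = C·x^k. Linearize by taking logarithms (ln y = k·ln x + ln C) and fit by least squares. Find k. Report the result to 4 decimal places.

Let Y = ln y. Fitting Y = k·ln x + ln C by least squares:
Σln x = 6.9157, Σ(ln x)² = 12.5280, Σln y = 9.8601, Σln x·ln y = 18.6670.
Equations: 12.5280·k + 6.9157·ln C = 18.6670;  6.9157·k + 5·ln C = 9.8601.
Δ = 12.5280·5 − (6.9157)² = 14.8127; k = (18.6670·5 − 6.9157·9.8601)/14.8127 = 1.69753, ln C = (12.5280·9.8601 − 6.9157·18.6670)/14.8127 = -0.37591.

k = 1.6975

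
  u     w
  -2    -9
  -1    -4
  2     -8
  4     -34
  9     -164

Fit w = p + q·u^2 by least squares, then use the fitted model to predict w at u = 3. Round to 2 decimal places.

Normal-equation sums: Σ1 = 5, Σu^2 = 106, Σu^2·u^2 = 6850.
For Aᵀw: Σw = -219, Σu^2·w = -13900.
AᵀA·[p, q]ᵀ = Aᵀw becomes [[5, 106]; [106, 6850]]·[p, q]ᵀ = [-219, -13900]ᵀ.
Δ = 5·6850 − 106² = 23014.
p = ((-219)·6850 − 106·(-13900))/23014 = -13375/11507; q = (5·(-13900) − 106·(-219))/23014 = -23143/11507.
At u = 3: ŵ = (-13375/11507)·(1) + (-23143/11507)·(9) = -221662/11507.

ŵ = -19.26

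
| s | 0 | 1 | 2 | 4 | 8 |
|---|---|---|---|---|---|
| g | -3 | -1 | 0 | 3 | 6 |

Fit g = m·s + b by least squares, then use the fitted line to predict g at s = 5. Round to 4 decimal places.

Forming AᵀA = [[85, 15]; [15, 5]] and Aᵀg = [59, 5]ᵀ gives AᵀA·[m, b]ᵀ = Aᵀg.
Δ = 85·5 − 15² = 200.
m = (59·5 − 15·5)/200 = 11/10; b = (85·5 − 15·59)/200 = -23/10.
At s = 5: ĝ = (11/10)·(5) + (-23/10)·(1) = 16/5.

ĝ = 3.2000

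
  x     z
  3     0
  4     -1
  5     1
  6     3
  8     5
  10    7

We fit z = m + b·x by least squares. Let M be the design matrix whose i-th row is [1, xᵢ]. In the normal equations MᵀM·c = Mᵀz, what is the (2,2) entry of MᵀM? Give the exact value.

Row 2 ↔ basis x, column 2 ↔ basis x, so (MᵀM)_{2,2} = Σᵢ (x)·(x) = (3)·(3) + (4)·(4) + (5)·(5) + (6)·(6) + (8)·(8) + (10)·(10) = 250.

250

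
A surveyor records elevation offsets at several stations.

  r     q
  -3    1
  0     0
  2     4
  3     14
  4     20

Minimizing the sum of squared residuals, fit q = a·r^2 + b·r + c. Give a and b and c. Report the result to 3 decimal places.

a = 0.864, b = 1.864, c = -1.000

Compute the Gram sums: Σr^2·r^2 = 434, Σr^2·r = 72, Σr^2 = 38, Σr·r = 38, Σr = 6, Σ1 = 5.
For Aᵀq: Σr^2·q = 471, Σr·q = 127, Σq = 39.
Normal equations: [[434, 72, 38]; [72, 38, 6]; [38, 6, 5]]·[a, b, c]ᵀ = [471, 127, 39]ᵀ.
Inverting the 3×3 Gram matrix, [a, b, c]ᵀ = [19/22, 41/22, -1]ᵀ.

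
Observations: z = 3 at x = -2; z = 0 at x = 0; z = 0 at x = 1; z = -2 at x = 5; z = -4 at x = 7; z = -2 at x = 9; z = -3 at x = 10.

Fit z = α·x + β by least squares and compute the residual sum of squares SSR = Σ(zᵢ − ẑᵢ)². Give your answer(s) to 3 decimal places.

SSR = 7.513

Normal-equation sums: Σx·x = 260, Σx = 30, Σ1 = 7.
Moment sums: Σx·z = -92, Σz = -8.
AᵀA·[α, β]ᵀ = Aᵀz becomes [[260, 30]; [30, 7]]·[α, β]ᵀ = [-92, -8]ᵀ.
det = 260·7 − 30² = 920.
α = ((-92)·7 − 30·(-8))/920 = -101/230; β = (260·(-8) − 30·(-92))/920 = 17/23.
Residuals: 159/115, -17/23, -3/10, -25/46, -383/230, 279/230, 15/23; SSR = 864/115.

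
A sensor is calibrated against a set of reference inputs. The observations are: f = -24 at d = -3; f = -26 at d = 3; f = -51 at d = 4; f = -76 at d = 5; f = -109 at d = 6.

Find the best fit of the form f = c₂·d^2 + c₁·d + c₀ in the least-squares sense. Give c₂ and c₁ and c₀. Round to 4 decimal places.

The normal system AᵀA·[c₂, c₁, c₀]ᵀ = Aᵀf is [[2339, 405, 95]; [405, 95, 15]; [95, 15, 5]]·[c₂, c₁, c₀]ᵀ = [-7090, -1244, -286]ᵀ.
Row-reducing yields c₂ = -608/205, c₁ = -617/1025, c₀ = 981/1025.

c₂ = -2.9659, c₁ = -0.6020, c₀ = 0.9571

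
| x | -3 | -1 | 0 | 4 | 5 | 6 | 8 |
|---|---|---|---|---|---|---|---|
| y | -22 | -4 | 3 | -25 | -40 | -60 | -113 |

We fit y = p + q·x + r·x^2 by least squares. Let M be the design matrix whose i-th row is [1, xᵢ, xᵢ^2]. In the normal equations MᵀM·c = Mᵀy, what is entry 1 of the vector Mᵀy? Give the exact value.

-261

Entry 1 ↔ basis 1, so (Mᵀy)_{1} = Σᵢ yᵢ = (1)·(-22) + (1)·(-4) + (1)·(3) + (1)·(-25) + (1)·(-40) + (1)·(-60) + (1)·(-113) = -261.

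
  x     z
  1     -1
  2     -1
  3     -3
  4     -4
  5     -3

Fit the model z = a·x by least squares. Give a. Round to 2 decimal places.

The normal equations are: 55·a = -43.
a = (-43)/55 = -0.781818.

a = -0.78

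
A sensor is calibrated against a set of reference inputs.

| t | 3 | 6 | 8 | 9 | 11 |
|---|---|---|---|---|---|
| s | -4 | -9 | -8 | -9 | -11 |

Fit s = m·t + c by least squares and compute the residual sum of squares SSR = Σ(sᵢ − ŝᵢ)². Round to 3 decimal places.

The normal system MᵀM·[m, c]ᵀ = Mᵀs is [[311, 37]; [37, 5]]·[m, c]ᵀ = [-332, -41]ᵀ.
Determinant 311·5 − 37² = 186.
m = ((-332)·5 − 37·(-41))/186 = -143/186; c = (311·(-41) − 37·(-332))/186 = -467/186.
Residuals: 76/93, -349/186, 41/62, 40/93, -1/31; SSR = 895/186.

SSR = 4.812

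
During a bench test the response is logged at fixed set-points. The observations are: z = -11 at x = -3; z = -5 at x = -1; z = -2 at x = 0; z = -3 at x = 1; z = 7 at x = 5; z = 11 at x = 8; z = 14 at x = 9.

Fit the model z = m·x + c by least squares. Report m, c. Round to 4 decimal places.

Compute the Gram sums: Σx·x = 181, Σx = 19, Σ1 = 7.
For Aᵀz: Σx·z = 284, Σz = 11.
So AᵀA·[m, c]ᵀ = Aᵀz: [[181, 19]; [19, 7]]·[m, c]ᵀ = [284, 11]ᵀ.
Δ = 181·7 − 19² = 906.
m = (284·7 − 19·11)/906 = 593/302; c = (181·11 − 19·284)/906 = -1135/302.

m = 1.9636, c = -3.7583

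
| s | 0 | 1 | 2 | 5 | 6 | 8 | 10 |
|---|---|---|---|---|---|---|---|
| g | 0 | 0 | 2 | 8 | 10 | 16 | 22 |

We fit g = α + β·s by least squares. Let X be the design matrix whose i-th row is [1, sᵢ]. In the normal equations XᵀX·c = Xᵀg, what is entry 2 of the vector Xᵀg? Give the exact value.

Entry 2 ↔ basis s, so (Xᵀg)_{2} = Σᵢ (s)·gᵢ = (0)·(0) + (1)·(0) + (2)·(2) + (5)·(8) + (6)·(10) + (8)·(16) + (10)·(22) = 452.

452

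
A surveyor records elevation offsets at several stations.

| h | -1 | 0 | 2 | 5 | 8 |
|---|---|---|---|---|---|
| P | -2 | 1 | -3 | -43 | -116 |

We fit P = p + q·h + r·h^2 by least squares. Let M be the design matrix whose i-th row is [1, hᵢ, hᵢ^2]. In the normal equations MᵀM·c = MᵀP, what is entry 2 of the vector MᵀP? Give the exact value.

Entry 2 ↔ basis h, so (MᵀP)_{2} = Σᵢ (h)·Pᵢ = (-1)·(-2) + (0)·(1) + (2)·(-3) + (5)·(-43) + (8)·(-116) = -1147.

-1147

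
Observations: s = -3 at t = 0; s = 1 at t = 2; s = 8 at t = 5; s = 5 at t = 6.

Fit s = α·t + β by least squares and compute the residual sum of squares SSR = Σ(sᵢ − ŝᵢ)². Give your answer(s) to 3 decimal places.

SSR = 10.989

Forming MᵀM = [[65, 13]; [13, 4]] and Mᵀs = [72, 11]ᵀ gives MᵀM·[α, β]ᵀ = Mᵀs.
Determinant 65·4 − 13² = 91.
α = (72·4 − 13·11)/91 = 145/91; β = (65·11 − 13·72)/91 = -17/7.
Residuals: -4/7, 22/91, 32/13, -194/91; SSR = 1000/91.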